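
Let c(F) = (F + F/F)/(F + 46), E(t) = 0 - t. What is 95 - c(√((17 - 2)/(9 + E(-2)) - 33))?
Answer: 1121713/11812 - 45*I*√957/11812 ≈ 94.964 - 0.11785*I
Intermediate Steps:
E(t) = -t
c(F) = (1 + F)/(46 + F) (c(F) = (F + 1)/(46 + F) = (1 + F)/(46 + F))
95 - c(√((17 - 2)/(9 + E(-2)) - 33)) = 95 - (1 + √((17 - 2)/(9 - 1*(-2)) - 33))/(46 + √((17 - 2)/(9 - 1*(-2)) - 33)) = 95 - (1 + √(15/(9 + 2) - 33))/(46 + √(15/(9 + 2) - 33)) = 95 - (1 + √(15/11 - 33))/(46 + √(15/11 - 33)) = 95 - (1 + √(-348/11))/(46 + √(-348/11)) = 95 - (1 + 2*I*√957/11)/(46 + 2*I*√957/11)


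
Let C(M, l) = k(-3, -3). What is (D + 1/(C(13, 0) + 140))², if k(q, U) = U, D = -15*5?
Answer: 105555076/18769 ≈ 5623.9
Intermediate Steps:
D = -75
C(M, l) = -3
(D + 1/(C(13, 0) + 140))² = (-75 + 1/(-3 + 140))² = (-75 + 1/137)² = (-10274/137)² = 105555076/18769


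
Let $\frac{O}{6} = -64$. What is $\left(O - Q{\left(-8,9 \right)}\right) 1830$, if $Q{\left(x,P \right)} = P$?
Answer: $-719190$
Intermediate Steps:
$O = -384$ ($O = 6 \left(-64\right) = -384$)
$\left(O - Q{\left(-8,9 \right)}\right) 1830 = \left(-384 - 9\right) 1830 = \left(-393\right) 1830 = -719190$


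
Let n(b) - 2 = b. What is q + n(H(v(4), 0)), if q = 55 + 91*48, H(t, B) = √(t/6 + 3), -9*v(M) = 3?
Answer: 4425 + √106/6 ≈ 4426.7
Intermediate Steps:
v(M) = -⅓ (v(M) = -⅑*3 = -⅓)
H(t, B) = √(3 + t/6) (H(t, B) = √(t*(⅙) + 3) = √(t/6 + 3) = √(3 + t/6))
n(b) = 2 + b
q = 4423 (q = 55 + 4368 = 4423)
q + n(H(v(4), 0)) = 4423 + (2 + √(108 + 6*(-⅓))/6) = 4423 + (2 + √(108 - 2)/6) = 4423 + (2 + √106/6) = 4425 + √106/6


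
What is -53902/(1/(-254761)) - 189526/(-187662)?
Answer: 1288499248228445/93831 ≈ 1.3732e+10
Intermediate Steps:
-53902/(1/(-254761)) - 189526/(-187662) = -53902/(-1/254761) - 189526*(-1/187662) = -53902*(-254761) + 94763/93831 = 13732127422 + 94763/93831 = 1288499248228445/93831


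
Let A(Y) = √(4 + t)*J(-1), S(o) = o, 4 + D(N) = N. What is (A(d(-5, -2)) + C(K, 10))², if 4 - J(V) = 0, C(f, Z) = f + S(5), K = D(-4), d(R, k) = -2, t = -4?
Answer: 9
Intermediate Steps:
D(N) = -4 + N
K = -8 (K = -4 - 4 = -8)
C(f, Z) = 5 + f (C(f, Z) = f + 5 = 5 + f)
J(V) = 4 (J(V) = 4 - 1*0 = 4 + 0 = 4)
A(Y) = 0 (A(Y) = √(4 - 4)*4 = √0*4 = 0*4 = 0)
(A(d(-5, -2)) + C(K, 10))² = (0 + (5 - 8))² = (0 - 3)² = (-3)² = 9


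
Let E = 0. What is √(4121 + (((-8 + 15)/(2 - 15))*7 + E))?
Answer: 2*√173953/13 ≈ 64.166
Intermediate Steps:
√(4121 + (((-8 + 15)/(2 - 15))*7 + E)) = √(4121 + (((-8 + 15)/(2 - 15))*7 + 0)) = √(4121 + ((7/(-13))*7 + 0)) = √(4121 + ((7*(-1/13))*7 + 0)) = √(4121 + (-7/13*7 + 0)) = √(4121 + (-49/13 + 0)) = √(4121 - 49/13) = √(53524/13) = 2*√173953/13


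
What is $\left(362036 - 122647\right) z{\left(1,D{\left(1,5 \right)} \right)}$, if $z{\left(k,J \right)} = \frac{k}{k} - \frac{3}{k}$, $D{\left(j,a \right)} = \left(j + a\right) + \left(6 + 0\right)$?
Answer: $-478778$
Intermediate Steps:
$D{\left(j,a \right)} = 6 + a + j$ ($D{\left(j,a \right)} = \left(a + j\right) + 6 = 6 + a + j$)
$z{\left(k,J \right)} = 1 - \frac{3}{k}$
$\left(362036 - 122647\right) z{\left(1,D{\left(1,5 \right)} \right)} = \left(362036 - 122647\right) \frac{-3 + 1}{1} = \left(362036 - 122647\right) 1 \left(-2\right) = 239389 \left(-2\right) = -478778$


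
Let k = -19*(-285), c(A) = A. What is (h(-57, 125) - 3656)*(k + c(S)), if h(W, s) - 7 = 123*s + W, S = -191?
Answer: 60958856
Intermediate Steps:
h(W, s) = 7 + W + 123*s (h(W, s) = 7 + (123*s + W) = 7 + (W + 123*s) = 7 + W + 123*s)
k = 5415
(h(-57, 125) - 3656)*(k + c(S)) = ((7 - 57 + 123*125) - 3656)*(5415 - 191) = ((7 - 57 + 15375) - 3656)*5224 = (15325 - 3656)*5224 = 11669*5224 = 60958856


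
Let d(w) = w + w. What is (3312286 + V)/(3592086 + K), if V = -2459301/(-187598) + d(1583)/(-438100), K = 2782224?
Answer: 5671393311729159/10914237508607875 ≈ 0.51963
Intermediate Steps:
d(w) = 2*w
V = 134603229104/10273335475 (V = -2459301/(-187598) + (2*1583)/(-438100) = -2459301*(-1/187598) + 3166*(-1/438100) = 2459301/187598 - 1583/219050 = 134603229104/10273335475 ≈ 13.102)
(3312286 + V)/(3592086 + K) = (3312286 + 134603229104/10273335475)/(3592086 + 2782224) = (34028359870374954/10273335475)/6374310 = (34028359870374954/10273335475)*(1/6374310) = 5671393311729159/10914237508607875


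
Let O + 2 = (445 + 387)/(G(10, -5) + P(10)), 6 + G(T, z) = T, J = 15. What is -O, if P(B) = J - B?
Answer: -814/9 ≈ -90.444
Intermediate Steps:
G(T, z) = -6 + T
P(B) = 15 - B
O = 814/9 (O = -2 + (445 + 387)/((-6 + 10) + (15 - 1*10)) = -2 + 832/(4 + (15 - 10)) = -2 + 832/(4 + 5) = -2 + 832/9 = 814/9 ≈ 90.444)
-O = -1*814/9 = -814/9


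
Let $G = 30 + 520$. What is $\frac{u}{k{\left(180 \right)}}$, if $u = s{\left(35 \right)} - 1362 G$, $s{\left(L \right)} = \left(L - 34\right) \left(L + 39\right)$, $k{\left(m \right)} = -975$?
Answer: $\frac{749026}{975} \approx 768.23$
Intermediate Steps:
$G = 550$
$s{\left(L \right)} = \left(-34 + L\right) \left(39 + L\right)$
$u = -749026$ ($u = \left(-1326 + 35^{2} + 5 \cdot 35\right) - 749100 = \left(-1326 + 1225 + 175\right) - 749100 = 74 - 749100 = -749026$)
$\frac{u}{k{\left(180 \right)}} = - \frac{749026}{-975} = \left(-749026\right) \left(- \frac{1}{975}\right) = \frac{749026}{975}$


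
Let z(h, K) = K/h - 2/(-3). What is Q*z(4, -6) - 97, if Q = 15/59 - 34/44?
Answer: -752071/7788 ≈ -96.568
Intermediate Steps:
z(h, K) = 2/3 + K/h (z(h, K) = K/h - 2*(-1/3) = K/h + 2/3 = 2/3 + K/h)
Q = -673/1298 (Q = 15*(1/59) - 34*1/44 = 15/59 - 17/22 = -673/1298 ≈ -0.51849)
Q*z(4, -6) - 97 = -673*(2/3 - 6/4)/1298 - 97 = -673*(2/3 - 6*1/4)/1298 - 97 = -673*(2/3 - 3/2)/1298 - 97 = -673/1298*(-5/6) - 97 = 3365/7788 - 97 = -752071/7788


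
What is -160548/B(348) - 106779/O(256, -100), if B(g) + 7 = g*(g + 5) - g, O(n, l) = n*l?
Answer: 8969224131/3135718400 ≈ 2.8603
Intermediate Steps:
O(n, l) = l*n
B(g) = -7 - g + g*(5 + g) (B(g) = -7 + (g*(g + 5) - g) = -7 + (g*(5 + g) - g) = -7 + (-g + g*(5 + g)) = -7 - g + g*(5 + g))
-160548/B(348) - 106779/O(256, -100) = -160548/(-7 + 348**2 + 4*348) - 106779/((-100*256)) = -160548/(-7 + 121104 + 1392) - 106779/(-25600) = -160548/122489 - 106779*(-1/25600) = -160548*1/122489 + 106779/25600 = -160548/122489 + 106779/25600 = 8969224131/3135718400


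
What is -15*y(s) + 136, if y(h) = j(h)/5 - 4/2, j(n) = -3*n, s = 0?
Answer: 166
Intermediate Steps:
y(h) = -2 - 3*h/5 (y(h) = -3*h/5 - 4/2 = -3*h*(⅕) - 4*½ = -3*h/5 - 2 = -2 - 3*h/5)
-15*y(s) + 136 = -15*(-2 - ⅗*0) + 136 = -15*(-2 + 0) + 136 = -15*(-2) + 136 = 30 + 136 = 166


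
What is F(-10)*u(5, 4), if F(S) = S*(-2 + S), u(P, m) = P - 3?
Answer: 240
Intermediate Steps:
u(P, m) = -3 + P
F(-10)*u(5, 4) = (-10*(-2 - 10))*(-3 + 5) = -10*(-12)*2 = 120*2 = 240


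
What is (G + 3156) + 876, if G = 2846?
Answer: 6878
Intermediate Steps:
(G + 3156) + 876 = (2846 + 3156) + 876 = 6002 + 876 = 6878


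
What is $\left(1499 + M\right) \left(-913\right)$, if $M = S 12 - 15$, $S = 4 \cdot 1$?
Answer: $-1398716$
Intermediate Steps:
$S = 4$
$M = 33$ ($M = 4 \cdot 12 - 15 = 48 - 15 = 33$)
$\left(1499 + M\right) \left(-913\right) = \left(1499 + 33\right) \left(-913\right) = 1532 \left(-913\right) = -1398716$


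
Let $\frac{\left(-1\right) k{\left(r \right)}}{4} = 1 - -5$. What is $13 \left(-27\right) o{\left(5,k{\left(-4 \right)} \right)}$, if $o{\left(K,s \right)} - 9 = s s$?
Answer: $-205335$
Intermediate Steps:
$k{\left(r \right)} = -24$ ($k{\left(r \right)} = - 4 \left(1 - -5\right) = - 4 \left(1 + 5\right) = \left(-4\right) 6 = -24$)
$o{\left(K,s \right)} = 9 + s^{2}$ ($o{\left(K,s \right)} = 9 + s s = 9 + s^{2}$)
$13 \left(-27\right) o{\left(5,k{\left(-4 \right)} \right)} = 13 \left(-27\right) \left(9 + \left(-24\right)^{2}\right) = - 351 \left(9 + 576\right) = \left(-351\right) 585 = -205335$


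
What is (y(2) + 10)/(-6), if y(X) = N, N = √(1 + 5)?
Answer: -5/3 - √6/6 ≈ -2.0749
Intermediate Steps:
N = √6 ≈ 2.4495
y(X) = √6
(y(2) + 10)/(-6) = (√6 + 10)/(-6) = (10 + √6)*(-⅙) = -5/3 - √6/6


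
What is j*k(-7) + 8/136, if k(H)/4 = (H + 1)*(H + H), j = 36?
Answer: 205633/17 ≈ 12096.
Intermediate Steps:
k(H) = 8*H*(1 + H) (k(H) = 4*((H + 1)*(H + H)) = 4*((1 + H)*(2*H)) = 4*(2*H*(1 + H)) = 8*H*(1 + H))
j*k(-7) + 8/136 = 36*(8*(-7)*(1 - 7)) + 8/136 = 36*(8*(-7)*(-6)) + 8*(1/136) = 36*336 + 1/17 = 12096 + 1/17 = 205633/17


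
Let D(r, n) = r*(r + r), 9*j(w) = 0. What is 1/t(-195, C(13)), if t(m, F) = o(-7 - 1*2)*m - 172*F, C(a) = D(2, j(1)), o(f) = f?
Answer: 1/379 ≈ 0.0026385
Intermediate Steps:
j(w) = 0 (j(w) = (1/9)*0 = 0)
D(r, n) = 2*r**2 (D(r, n) = r*(2*r) = 2*r**2)
C(a) = 8 (C(a) = 2*2**2 = 2*4 = 8)
t(m, F) = -172*F - 9*m (t(m, F) = (-7 - 1*2)*m - 172*F = (-7 - 2)*m - 172*F = -9*m - 172*F = -172*F - 9*m)
1/t(-195, C(13)) = 1/(-172*8 - 9*(-195)) = 1/(-1376 + 1755) = 1/379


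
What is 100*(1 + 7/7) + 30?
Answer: 230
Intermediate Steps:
100*(1 + 7/7) + 30 = 100*(1 + (1/7)*7) + 30 = 100*(1 + 1) + 30 = 100*2 + 30 = 200 + 30 = 230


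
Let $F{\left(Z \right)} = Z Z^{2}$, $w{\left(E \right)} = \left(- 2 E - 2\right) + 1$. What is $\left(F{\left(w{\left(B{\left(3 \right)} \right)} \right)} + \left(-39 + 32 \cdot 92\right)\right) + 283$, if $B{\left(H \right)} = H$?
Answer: $2845$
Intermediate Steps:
$w{\left(E \right)} = -1 - 2 E$ ($w{\left(E \right)} = \left(-2 - 2 E\right) + 1 = -1 - 2 E$)
$F{\left(Z \right)} = Z^{3}$
$\left(F{\left(w{\left(B{\left(3 \right)} \right)} \right)} + \left(-39 + 32 \cdot 92\right)\right) + 283 = \left(\left(-1 - 6\right)^{3} + \left(-39 + 32 \cdot 92\right)\right) + 283 = \left(\left(-1 - 6\right)^{3} + \left(-39 + 2944\right)\right) + 283 = \left(\left(-7\right)^{3} + 2905\right) + 283 = \left(-343 + 2905\right) + 283 = 2562 + 283 = 2845$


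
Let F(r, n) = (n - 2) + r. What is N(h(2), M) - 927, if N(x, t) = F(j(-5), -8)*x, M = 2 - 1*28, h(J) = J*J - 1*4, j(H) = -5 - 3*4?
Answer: -927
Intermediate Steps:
j(H) = -17 (j(H) = -5 - 12 = -17)
F(r, n) = -2 + n + r (F(r, n) = (-2 + n) + r = -2 + n + r)
h(J) = -4 + J² (h(J) = J² - 4 = -4 + J²)
M = -26 (M = 2 - 28 = -26)
N(x, t) = -27*x (N(x, t) = (-2 - 8 - 17)*x = -27*x)
N(h(2), M) - 927 = -27*(-4 + 2²) - 927 = -27*(-4 + 4) - 927 = -27*0 - 927 = 0 - 927 = -927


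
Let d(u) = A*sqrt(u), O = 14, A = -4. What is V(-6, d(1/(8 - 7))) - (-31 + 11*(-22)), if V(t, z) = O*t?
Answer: 189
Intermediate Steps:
d(u) = -4*sqrt(u)
V(t, z) = 14*t
V(-6, d(1/(8 - 7))) - (-31 + 11*(-22)) = 14*(-6) - (-31 + 11*(-22)) = -84 - (-31 - 242) = -84 - 1*(-273) = -84 + 273 = 189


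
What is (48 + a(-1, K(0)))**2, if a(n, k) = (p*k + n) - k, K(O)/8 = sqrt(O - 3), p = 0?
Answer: 2017 - 752*I*sqrt(3) ≈ 2017.0 - 1302.5*I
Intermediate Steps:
K(O) = 8*sqrt(-3 + O) (K(O) = 8*sqrt(O - 3) = 8*sqrt(-3 + O))
a(n, k) = n - k (a(n, k) = (0*k + n) - k = (0 + n) - k = n - k)
(48 + a(-1, K(0)))**2 = (48 + (-1 - 8*sqrt(-3 + 0)))**2 = (48 + (-1 - 8*sqrt(-3)))**2 = (48 + (-1 - 8*I*sqrt(3)))**2 = (47 - 8*I*sqrt(3))**2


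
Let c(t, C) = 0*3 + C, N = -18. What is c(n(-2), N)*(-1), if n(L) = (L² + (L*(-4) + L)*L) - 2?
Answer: 18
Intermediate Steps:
n(L) = -2 - 2*L² (n(L) = (L² + (-4*L + L)*L) - 2 = (L² + (-3*L)*L) - 2 = (L² - 3*L²) - 2 = -2*L² - 2 = -2 - 2*L²)
c(t, C) = C (c(t, C) = 0 + C = C)
c(n(-2), N)*(-1) = -18*(-1) = 18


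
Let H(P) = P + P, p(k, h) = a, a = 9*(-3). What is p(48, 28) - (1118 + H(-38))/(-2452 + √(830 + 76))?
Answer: -79876381/3005699 + 521*√906/3005699 ≈ -26.570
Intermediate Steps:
a = -27
p(k, h) = -27
H(P) = 2*P
p(48, 28) - (1118 + H(-38))/(-2452 + √(830 + 76)) = -27 - (1118 + 2*(-38))/(-2452 + √(830 + 76)) = -27 - (1118 - 76)/(-2452 + √906) = -27 - 1042/(-2452 + √906)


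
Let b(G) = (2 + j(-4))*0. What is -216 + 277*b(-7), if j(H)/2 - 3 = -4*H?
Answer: -216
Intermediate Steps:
j(H) = 6 - 8*H (j(H) = 6 + 2*(-4*H) = 6 - 8*H)
b(G) = 0 (b(G) = (2 + (6 - 8*(-4)))*0 = (2 + (6 + 32))*0 = (2 + 38)*0 = 40*0 = 0)
-216 + 277*b(-7) = -216 + 277*0 = -216 + 0 = -216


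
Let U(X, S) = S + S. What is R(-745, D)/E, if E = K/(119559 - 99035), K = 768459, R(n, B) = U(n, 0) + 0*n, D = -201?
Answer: 0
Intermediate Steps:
U(X, S) = 2*S
R(n, B) = 0 (R(n, B) = 2*0 + 0*n = 0 + 0 = 0)
E = 768459/20524 (E = 768459/(119559 - 99035) = 768459/20524 ≈ 37.442)
R(-745, D)/E = 0/(768459/20524) = 0*(20524/768459) = 0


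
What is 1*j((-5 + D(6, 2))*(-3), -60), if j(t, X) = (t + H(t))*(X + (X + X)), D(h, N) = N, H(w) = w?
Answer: -3240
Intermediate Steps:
j(t, X) = 6*X*t (j(t, X) = (t + t)*(X + (X + X)) = (2*t)*(X + 2*X) = (2*t)*(3*X) = 6*X*t)
1*j((-5 + D(6, 2))*(-3), -60) = 1*(6*(-60)*((-5 + 2)*(-3))) = 1*(6*(-60)*(-3*(-3))) = 1*(6*(-60)*9) = 1*(-3240) = -3240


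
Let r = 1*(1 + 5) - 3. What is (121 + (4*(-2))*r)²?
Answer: 9409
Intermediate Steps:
r = 3 (r = 1*6 - 3 = 6 - 3 = 3)
(121 + (4*(-2))*r)² = (121 + (4*(-2))*3)² = (121 - 8*3)² = (121 - 24)² = 97² = 9409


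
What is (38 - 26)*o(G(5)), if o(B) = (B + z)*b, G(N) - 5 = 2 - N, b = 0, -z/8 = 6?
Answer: 0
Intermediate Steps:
z = -48 (z = -8*6 = -48)
G(N) = 7 - N (G(N) = 5 + (2 - N) = 7 - N)
o(B) = 0 (o(B) = (B - 48)*0 = (-48 + B)*0 = 0)
(38 - 26)*o(G(5)) = (38 - 26)*0 = 12*0 = 0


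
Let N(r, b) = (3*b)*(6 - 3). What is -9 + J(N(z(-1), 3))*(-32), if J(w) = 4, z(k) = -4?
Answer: -137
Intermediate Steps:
N(r, b) = 9*b (N(r, b) = (3*b)*3 = 9*b)
-9 + J(N(z(-1), 3))*(-32) = -9 + 4*(-32) = -9 - 128 = -137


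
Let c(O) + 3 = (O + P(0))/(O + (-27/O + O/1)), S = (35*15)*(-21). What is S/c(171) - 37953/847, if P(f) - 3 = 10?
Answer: 60044616108/13542683 ≈ 4433.7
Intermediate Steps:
P(f) = 13 (P(f) = 3 + 10 = 13)
S = -11025 (S = 525*(-21) = -11025)
c(O) = -3 + (13 + O)/(-27/O + 2*O) (c(O) = -3 + (O + 13)/(O + (-27/O + O/1)) = -3 + (13 + O)/(O + (-27/O + O*1)) = -3 + (13 + O)/(O + (-27/O + O)) = -3 + (13 + O)/(O + (O - 27/O)) = -3 + (13 + O)/(-27/O + 2*O))
S/c(171) - 37953/847 = -11025*(-27 + 2*171²)/(81 - 5*171² + 13*171) - 37953/847 = -11025*(-27 + 2*29241)/(81 - 5*29241 + 2223) - 37953*1/847 = -11025*(-27 + 58482)/(81 - 146205 + 2223) - 37953/847 = -11025/(-143901/58455) - 37953/847 = -11025/((1/58455)*(-143901)) - 37953/847 = -11025/(-15989/6495) - 37953/847 = -11025*(-6495/15989) - 37953/847 = 71607375/15989 - 37953/847 = 60044616108/13542683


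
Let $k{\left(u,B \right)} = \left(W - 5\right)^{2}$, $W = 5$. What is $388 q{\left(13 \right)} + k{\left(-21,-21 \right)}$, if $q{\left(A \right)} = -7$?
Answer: $-2716$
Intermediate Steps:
$k{\left(u,B \right)} = 0$ ($k{\left(u,B \right)} = \left(5 - 5\right)^{2} = 0^{2} = 0$)
$388 q{\left(13 \right)} + k{\left(-21,-21 \right)} = 388 \left(-7\right) + 0 = -2716 + 0 = -2716$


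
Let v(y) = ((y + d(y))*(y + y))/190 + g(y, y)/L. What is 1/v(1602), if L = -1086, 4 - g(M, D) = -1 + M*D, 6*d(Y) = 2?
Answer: 30/881507 ≈ 3.4033e-5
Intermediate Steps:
d(Y) = ⅓ (d(Y) = (⅙)*2 = ⅓)
g(M, D) = 5 - D*M (g(M, D) = 4 - (-1 + M*D) = 4 - (-1 + D*M) = 4 + (1 - D*M) = 5 - D*M)
v(y) = -5/1086 + y²/1086 + y*(⅓ + y)/95 (v(y) = ((y + ⅓)*(y + y))/190 + (5 - y*y)/(-1086) = ((⅓ + y)*(2*y))*(1/190) + (5 - y²)*(-1/1086) = (2*y*(⅓ + y))*(1/190) + (-5/1086 + y²/1086) = y*(⅓ + y)/95 + (-5/1086 + y²/1086) = -5/1086 + y²/1086 + y*(⅓ + y)/95)
1/v(1602) = 1/(-5/1086 + (1/285)*1602 + (1181/103170)*1602²) = 1/(-5/1086 + 534/95 + (1181/103170)*2566404) = 1/(-5/1086 + 534/95 + 505153854/17195) = 1/(881507/30) = 30/881507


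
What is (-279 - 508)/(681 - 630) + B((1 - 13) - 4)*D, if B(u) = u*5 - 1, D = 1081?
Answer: -4466398/51 ≈ -87576.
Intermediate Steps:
B(u) = -1 + 5*u (B(u) = 5*u - 1 = -1 + 5*u)
(-279 - 508)/(681 - 630) + B((1 - 13) - 4)*D = (-279 - 508)/(681 - 630) + (-1 + 5*((1 - 13) - 4))*1081 = -787/51 + (-1 + 5*(-12 - 4))*1081 = -787*1/51 + (-1 + 5*(-16))*1081 = -787/51 + (-1 - 80)*1081 = -787/51 - 81*1081 = -787/51 - 87561 = -4466398/51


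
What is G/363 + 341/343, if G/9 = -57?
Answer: -17392/41503 ≈ -0.41905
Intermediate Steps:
G = -513 (G = 9*(-57) = -513)
G/363 + 341/343 = -513/363 + 341/343 = -513*1/363 + 341*(1/343) = -171/121 + 341/343 = -17392/41503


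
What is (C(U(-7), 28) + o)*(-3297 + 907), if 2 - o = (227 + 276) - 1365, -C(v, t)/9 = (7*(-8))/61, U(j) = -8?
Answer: -127167120/61 ≈ -2.0847e+6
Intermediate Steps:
C(v, t) = 504/61 (C(v, t) = -9*7*(-8)/61 = -(-504)/61 = -9*(-56/61) = 504/61)
o = 864 (o = 2 - ((227 + 276) - 1365) = 2 - (503 - 1365) = 2 - 1*(-862) = 2 + 862 = 864)
(C(U(-7), 28) + o)*(-3297 + 907) = (504/61 + 864)*(-3297 + 907) = (53208/61)*(-2390) = -127167120/61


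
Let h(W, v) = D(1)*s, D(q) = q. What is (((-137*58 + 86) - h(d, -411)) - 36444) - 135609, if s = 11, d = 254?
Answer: -179924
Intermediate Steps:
h(W, v) = 11 (h(W, v) = 1*11 = 11)
(((-137*58 + 86) - h(d, -411)) - 36444) - 135609 = (((-137*58 + 86) - 1*11) - 36444) - 135609 = (((-7946 + 86) - 11) - 36444) - 135609 = ((-7860 - 11) - 36444) - 135609 = (-7871 - 36444) - 135609 = -44315 - 135609 = -179924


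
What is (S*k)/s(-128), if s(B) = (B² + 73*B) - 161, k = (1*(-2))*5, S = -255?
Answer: 850/2293 ≈ 0.37069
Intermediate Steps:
k = -10 (k = -2*5 = -10)
s(B) = -161 + B² + 73*B
(S*k)/s(-128) = (-255*(-10))/(-161 + (-128)² + 73*(-128)) = 2550/(-161 + 16384 - 9344) = 2550/6879 = 2550*(1/6879) = 850/2293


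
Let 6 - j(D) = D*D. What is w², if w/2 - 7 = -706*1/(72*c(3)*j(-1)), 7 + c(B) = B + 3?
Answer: 2601769/8100 ≈ 321.21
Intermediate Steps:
j(D) = 6 - D² (j(D) = 6 - D*D = 6 - D²)
c(B) = -4 + B (c(B) = -7 + (B + 3) = -7 + (3 + B) = -4 + B)
w = 1613/90 (w = 14 + 2*(-706*1/(72*(-4 + 3)*(6 - 1*(-1)²))) = 14 + 2*(-706*(-1/(72*(6 - 1*1)))) = 14 + 2*(-706*(-1/(72*(6 - 1)))) = 14 + 2*(-706/(-9*5*(-1)*(-1)*8)) = 14 + 2*(-706/(-(-45)*(-1)*8)) = 14 + 2*(-706/(-9*5*8)) = 14 + 2*(-706/((-45*8))) = 14 + 2*(-706/(-360)) = 14 + 2*(-706*(-1/360)) = 14 + 2*(353/180) = 14 + 353/90 = 1613/90 ≈ 17.922)
w² = (1613/90)² = 2601769/8100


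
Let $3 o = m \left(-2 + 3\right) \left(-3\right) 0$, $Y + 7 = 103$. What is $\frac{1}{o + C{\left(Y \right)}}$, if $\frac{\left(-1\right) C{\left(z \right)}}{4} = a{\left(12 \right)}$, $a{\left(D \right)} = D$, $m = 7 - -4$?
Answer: $- \frac{1}{48} \approx -0.020833$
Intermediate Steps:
$m = 11$ ($m = 7 + 4 = 11$)
$Y = 96$ ($Y = -7 + 103 = 96$)
$C{\left(z \right)} = -48$ ($C{\left(z \right)} = \left(-4\right) 12 = -48$)
$o = 0$ ($o = \frac{11 \left(-2 + 3\right) \left(-3\right) 0}{3} = \frac{11 \cdot 1 \left(-3\right) 0}{3} = \frac{11 \left(-3\right) 0}{3} = \frac{\left(-33\right) 0}{3} = \frac{1}{3} \cdot 0 = 0$)
$\frac{1}{o + C{\left(Y \right)}} = \frac{1}{0 - 48} = \frac{1}{-48} = - \frac{1}{48}$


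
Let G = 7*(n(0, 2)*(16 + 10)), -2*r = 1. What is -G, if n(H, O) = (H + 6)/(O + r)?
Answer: -728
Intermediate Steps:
r = -½ (r = -½*1 = -½ ≈ -0.50000)
n(H, O) = (6 + H)/(-½ + O) (n(H, O) = (H + 6)/(O - ½) = (6 + H)/(-½ + O))
G = 728 (G = 7*((2*(6 + 0)/(-1 + 2*2))*(16 + 10)) = 7*((2*6/(-1 + 4))*26) = 7*((2*6/3)*26) = 7*((2*(⅓)*6)*26) = 7*(4*26) = 7*104 = 728)
-G = -1*728 = -728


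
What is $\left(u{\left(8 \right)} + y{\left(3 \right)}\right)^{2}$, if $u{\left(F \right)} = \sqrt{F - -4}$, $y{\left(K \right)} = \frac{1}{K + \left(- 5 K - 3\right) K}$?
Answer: $\frac{31213}{2601} - \frac{4 \sqrt{3}}{51} \approx 11.865$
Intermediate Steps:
$y{\left(K \right)} = \frac{1}{K + K \left(-3 - 5 K\right)}$ ($y{\left(K \right)} = \frac{1}{K + \left(-3 - 5 K\right) K} = \frac{1}{K + K \left(-3 - 5 K\right)}$)
$u{\left(F \right)} = \sqrt{4 + F}$ ($u{\left(F \right)} = \sqrt{F + 4} = \sqrt{4 + F}$)
$\left(u{\left(8 \right)} + y{\left(3 \right)}\right)^{2} = \left(\sqrt{4 + 8} - \frac{1}{3 \left(2 + 5 \cdot 3\right)}\right)^{2} = \left(\sqrt{12} - \frac{1}{3 \left(2 + 15\right)}\right)^{2} = \left(2 \sqrt{3} - \frac{1}{3 \cdot 17}\right)^{2} = \left(2 \sqrt{3} - \frac{1}{3} \cdot \frac{1}{17}\right)^{2} = \left(2 \sqrt{3} - \frac{1}{51}\right)^{2} = \left(- \frac{1}{51} + 2 \sqrt{3}\right)^{2}$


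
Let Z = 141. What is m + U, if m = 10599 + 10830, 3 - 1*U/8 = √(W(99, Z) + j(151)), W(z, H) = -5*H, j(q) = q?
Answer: 21453 - 8*I*√554 ≈ 21453.0 - 188.3*I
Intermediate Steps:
U = 24 - 8*I*√554 (U = 24 - 8*√(-5*141 + 151) = 24 - 8*√(-705 + 151) = 24 - 8*I*√554 ≈ 24.0 - 188.3*I)
m = 21429
m + U = 21429 + (24 - 8*I*√554) = 21453 - 8*I*√554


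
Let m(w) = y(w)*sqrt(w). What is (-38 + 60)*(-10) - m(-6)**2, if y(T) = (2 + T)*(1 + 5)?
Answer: 3236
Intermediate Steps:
y(T) = 12 + 6*T (y(T) = (2 + T)*6 = 12 + 6*T)
m(w) = sqrt(w)*(12 + 6*w) (m(w) = (12 + 6*w)*sqrt(w) = sqrt(w)*(12 + 6*w))
(-38 + 60)*(-10) - m(-6)**2 = (-38 + 60)*(-10) - (6*sqrt(-6)*(2 - 6))**2 = 22*(-10) - (6*(I*sqrt(6))*(-4))**2 = -220 - (-24*I*sqrt(6))**2 = -220 - 1*(-3456) = -220 + 3456 = 3236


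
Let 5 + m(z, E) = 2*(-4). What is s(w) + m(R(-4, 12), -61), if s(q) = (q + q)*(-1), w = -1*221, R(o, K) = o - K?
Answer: 429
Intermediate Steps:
m(z, E) = -13 (m(z, E) = -5 + 2*(-4) = -5 - 8 = -13)
w = -221
s(q) = -2*q (s(q) = (2*q)*(-1) = -2*q)
s(w) + m(R(-4, 12), -61) = -2*(-221) - 13 = 442 - 13 = 429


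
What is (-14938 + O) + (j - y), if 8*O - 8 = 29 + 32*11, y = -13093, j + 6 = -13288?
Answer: -120723/8 ≈ -15090.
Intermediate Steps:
j = -13294 (j = -6 - 13288 = -13294)
O = 389/8 (O = 1 + (29 + 32*11)/8 = 1 + (29 + 352)/8 = 1 + (⅛)*381 = 1 + 381/8 = 389/8 ≈ 48.625)
(-14938 + O) + (j - y) = (-14938 + 389/8) + (-13294 - 1*(-13093)) = -119115/8 + (-13294 + 13093) = -119115/8 - 201 = -120723/8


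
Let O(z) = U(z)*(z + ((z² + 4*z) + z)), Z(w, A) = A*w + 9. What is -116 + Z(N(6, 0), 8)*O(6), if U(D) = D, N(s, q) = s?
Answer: 24508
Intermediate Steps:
Z(w, A) = 9 + A*w
O(z) = z*(z² + 6*z) (O(z) = z*(z + ((z² + 4*z) + z)) = z*(z + (z² + 5*z)) = z*(z² + 6*z))
-116 + Z(N(6, 0), 8)*O(6) = -116 + (9 + 8*6)*(6²*(6 + 6)) = -116 + (9 + 48)*(36*12) = -116 + 57*432 = -116 + 24624 = 24508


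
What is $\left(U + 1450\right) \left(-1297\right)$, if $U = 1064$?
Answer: $-3260658$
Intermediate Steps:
$\left(U + 1450\right) \left(-1297\right) = \left(1064 + 1450\right) \left(-1297\right) = 2514 \left(-1297\right) = -3260658$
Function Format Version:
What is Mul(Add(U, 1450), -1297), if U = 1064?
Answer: -3260658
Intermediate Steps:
Mul(Add(U, 1450), -1297) = Mul(Add(1064, 1450), -1297) = Mul(2514, -1297) = -3260658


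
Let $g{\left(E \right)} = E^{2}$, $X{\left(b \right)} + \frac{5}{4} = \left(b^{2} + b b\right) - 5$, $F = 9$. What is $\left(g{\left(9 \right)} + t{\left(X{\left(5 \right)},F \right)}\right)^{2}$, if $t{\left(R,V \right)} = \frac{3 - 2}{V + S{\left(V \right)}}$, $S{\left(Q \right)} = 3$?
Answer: $\frac{946729}{144} \approx 6574.5$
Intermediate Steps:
$X{\left(b \right)} = - \frac{25}{4} + 2 b^{2}$ ($X{\left(b \right)} = - \frac{5}{4} - \left(5 - b^{2} - b b\right) = - \frac{5}{4} + \left(\left(b^{2} + b^{2}\right) - 5\right) = - \frac{5}{4} + \left(2 b^{2} - 5\right) = - \frac{5}{4} + \left(-5 + 2 b^{2}\right) = - \frac{25}{4} + 2 b^{2}$)
$t{\left(R,V \right)} = \frac{1}{3 + V}$ ($t{\left(R,V \right)} = \frac{3 - 2}{V + 3} = 1 \frac{1}{3 + V} = \frac{1}{3 + V}$)
$\left(g{\left(9 \right)} + t{\left(X{\left(5 \right)},F \right)}\right)^{2} = \left(9^{2} + \frac{1}{3 + 9}\right)^{2} = \left(81 + \frac{1}{12}\right)^{2} = \left(\frac{973}{12}\right)^{2} = \frac{946729}{144}$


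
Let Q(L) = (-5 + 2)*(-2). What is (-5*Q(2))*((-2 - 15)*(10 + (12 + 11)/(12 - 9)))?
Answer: 9010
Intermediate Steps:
Q(L) = 6 (Q(L) = -3*(-2) = 6)
(-5*Q(2))*((-2 - 15)*(10 + (12 + 11)/(12 - 9))) = (-5*6)*((-2 - 15)*(10 + (12 + 11)/(12 - 9))) = -(-510)*(10 + 23/3) = -(-510)*53/3 = -30*(-901/3) = 9010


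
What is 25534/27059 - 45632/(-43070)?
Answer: 1167252834/582715565 ≈ 2.0031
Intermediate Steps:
25534/27059 - 45632/(-43070) = 25534*(1/27059) - 45632*(-1/43070) = 25534/27059 + 22816/21535 = 1167252834/582715565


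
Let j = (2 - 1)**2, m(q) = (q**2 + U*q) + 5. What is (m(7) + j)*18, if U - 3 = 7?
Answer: 2250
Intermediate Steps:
U = 10 (U = 3 + 7 = 10)
m(q) = 5 + q**2 + 10*q (m(q) = (q**2 + 10*q) + 5 = 5 + q**2 + 10*q)
j = 1 (j = 1**2 = 1)
(m(7) + j)*18 = ((5 + 7**2 + 10*7) + 1)*18 = ((5 + 49 + 70) + 1)*18 = (124 + 1)*18 = 125*18 = 2250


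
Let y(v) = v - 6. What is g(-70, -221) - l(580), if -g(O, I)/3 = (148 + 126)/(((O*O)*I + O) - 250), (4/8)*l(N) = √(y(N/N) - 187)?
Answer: 411/541610 - 16*I*√3 ≈ 0.00075885 - 27.713*I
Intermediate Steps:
y(v) = -6 + v
l(N) = 16*I*√3 (l(N) = 2*√((-6 + N/N) - 187) = 2*√((-6 + 1) - 187) = 2*√(-5 - 187) = 2*√(-192) = 2*(8*I*√3) = 16*I*√3)
g(O, I) = -822/(-250 + O + I*O²) (g(O, I) = -3*(148 + 126)/(((O*O)*I + O) - 250) = -822/((O²*I + O) - 250) = -822/((I*O² + O) - 250) = -822/((O + I*O²) - 250) = -822/(-250 + O + I*O²))
g(-70, -221) - l(580) = -822/(-250 - 70 - 221*(-70)²) - 16*I*√3 = -822/(-250 - 70 - 221*4900) - 16*I*√3 = -822/(-250 - 70 - 1082900) - 16*I*√3 = -822/(-1083220) - 16*I*√3 = -822*(-1/1083220) - 16*I*√3 = 411/541610 - 16*I*√3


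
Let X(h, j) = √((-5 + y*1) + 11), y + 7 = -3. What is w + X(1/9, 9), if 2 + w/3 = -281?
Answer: -849 + 2*I ≈ -849.0 + 2.0*I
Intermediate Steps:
y = -10 (y = -7 - 3 = -10)
w = -849 (w = -6 + 3*(-281) = -6 - 843 = -849)
X(h, j) = 2*I (X(h, j) = √((-5 - 10*1) + 11) = √((-5 - 10) + 11) = √(-15 + 11) = √(-4) = 2*I)
w + X(1/9, 9) = -849 + 2*I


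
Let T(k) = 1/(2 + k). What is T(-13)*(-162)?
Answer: 162/11 ≈ 14.727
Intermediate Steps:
T(-13)*(-162) = -162/(2 - 13) = -162/(-11) = -1/11*(-162) = 162/11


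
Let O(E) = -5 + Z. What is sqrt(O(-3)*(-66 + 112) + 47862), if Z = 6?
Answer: 2*sqrt(11977) ≈ 218.88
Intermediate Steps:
O(E) = 1 (O(E) = -5 + 6 = 1)
sqrt(O(-3)*(-66 + 112) + 47862) = sqrt(1*(-66 + 112) + 47862) = sqrt(1*46 + 47862) = sqrt(46 + 47862) = sqrt(47908) = 2*sqrt(11977)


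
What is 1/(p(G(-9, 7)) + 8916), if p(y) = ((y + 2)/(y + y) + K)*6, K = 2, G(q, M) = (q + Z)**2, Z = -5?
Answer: 98/875241 ≈ 0.00011197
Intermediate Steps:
G(q, M) = (-5 + q)**2 (G(q, M) = (q - 5)**2 = (-5 + q)**2)
p(y) = 12 + 3*(2 + y)/y (p(y) = ((y + 2)/(y + y) + 2)*6 = ((2 + y)/((2*y)) + 2)*6 = ((2 + y)*(1/(2*y)) + 2)*6 = ((2 + y)/(2*y) + 2)*6 = (2 + (2 + y)/(2*y))*6 = 12 + 3*(2 + y)/y)
1/(p(G(-9, 7)) + 8916) = 1/((15 + 6/((-5 - 9)**2)) + 8916) = 1/((15 + 6/((-14)**2)) + 8916) = 1/((15 + 6/196) + 8916) = 1/((15 + 6*(1/196)) + 8916) = 1/((15 + 3/98) + 8916) = 1/(1473/98 + 8916) = 1/(875241/98) = 98/875241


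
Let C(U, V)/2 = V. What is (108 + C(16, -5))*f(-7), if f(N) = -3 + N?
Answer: -980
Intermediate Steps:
C(U, V) = 2*V
(108 + C(16, -5))*f(-7) = (108 + 2*(-5))*(-3 - 7) = (108 - 10)*(-10) = 98*(-10) = -980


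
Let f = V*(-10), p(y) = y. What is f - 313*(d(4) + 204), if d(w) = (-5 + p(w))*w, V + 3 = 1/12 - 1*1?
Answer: -375365/6 ≈ -62561.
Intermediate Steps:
V = -47/12 (V = -3 + (1/12 - 1*1) = -3 + (1/12 - 1) = -3 - 11/12 = -47/12 ≈ -3.9167)
d(w) = w*(-5 + w) (d(w) = (-5 + w)*w = w*(-5 + w))
f = 235/6 (f = -47/12*(-10) = 235/6 ≈ 39.167)
f - 313*(d(4) + 204) = 235/6 - 313*(4*(-5 + 4) + 204) = 235/6 - 313*(4*(-1) + 204) = 235/6 - 313*(-4 + 204) = 235/6 - 313*200 = 235/6 - 62600 = -375365/6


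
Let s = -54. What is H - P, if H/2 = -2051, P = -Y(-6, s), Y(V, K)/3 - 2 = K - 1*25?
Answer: -4333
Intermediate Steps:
Y(V, K) = -69 + 3*K (Y(V, K) = 6 + 3*(K - 1*25) = 6 + 3*(K - 25) = 6 + 3*(-25 + K) = 6 + (-75 + 3*K) = -69 + 3*K)
P = 231 (P = -(-69 + 3*(-54)) = -(-69 - 162) = -1*(-231) = 231)
H = -4102 (H = 2*(-2051) = -4102)
H - P = -4102 - 1*231 = -4102 - 231 = -4333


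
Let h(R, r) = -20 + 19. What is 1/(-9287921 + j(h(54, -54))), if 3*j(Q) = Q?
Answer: -3/27863764 ≈ -1.0767e-7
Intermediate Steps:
h(R, r) = -1
j(Q) = Q/3
1/(-9287921 + j(h(54, -54))) = 1/(-9287921 + (1/3)*(-1)) = 1/(-9287921 - 1/3) = 1/(-27863764/3) = -3/27863764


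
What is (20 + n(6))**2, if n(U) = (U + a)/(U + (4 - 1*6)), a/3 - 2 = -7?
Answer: 5041/16 ≈ 315.06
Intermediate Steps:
a = -15 (a = 6 + 3*(-7) = 6 - 21 = -15)
n(U) = (-15 + U)/(-2 + U) (n(U) = (U - 15)/(U + (4 - 1*6)) = (-15 + U)/(U + (4 - 6)) = (-15 + U)/(U - 2) = (-15 + U)/(-2 + U))
(20 + n(6))**2 = (20 + (-15 + 6)/(-2 + 6))**2 = (20 - 9/4)**2 = (71/4)**2 = 5041/16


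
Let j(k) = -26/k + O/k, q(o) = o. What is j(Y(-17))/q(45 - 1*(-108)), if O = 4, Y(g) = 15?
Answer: -22/2295 ≈ -0.0095861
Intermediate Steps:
j(k) = -22/k (j(k) = -26/k + 4/k = -22/k)
j(Y(-17))/q(45 - 1*(-108)) = (-22/15)/(45 - 1*(-108)) = (-22*1/15)/(45 + 108) = -22/15/153 = -22/15*1/153 = -22/2295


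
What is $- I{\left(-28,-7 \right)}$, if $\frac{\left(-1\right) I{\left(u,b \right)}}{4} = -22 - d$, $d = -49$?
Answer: $108$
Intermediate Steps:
$I{\left(u,b \right)} = -108$ ($I{\left(u,b \right)} = - 4 \left(-22 - -49\right) = - 4 \left(-22 + 49\right) = \left(-4\right) 27 = -108$)
$- I{\left(-28,-7 \right)} = \left(-1\right) \left(-108\right) = 108$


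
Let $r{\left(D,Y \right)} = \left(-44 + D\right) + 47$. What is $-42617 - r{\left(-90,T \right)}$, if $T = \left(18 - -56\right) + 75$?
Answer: $-42530$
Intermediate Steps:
$T = 149$ ($T = \left(18 + 56\right) + 75 = 74 + 75 = 149$)
$r{\left(D,Y \right)} = 3 + D$
$-42617 - r{\left(-90,T \right)} = -42617 - \left(3 - 90\right) = -42617 - -87 = -42617 + 87 = -42530$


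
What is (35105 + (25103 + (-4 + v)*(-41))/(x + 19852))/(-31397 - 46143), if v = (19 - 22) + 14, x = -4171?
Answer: -183502107/405301580 ≈ -0.45275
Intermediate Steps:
v = 11 (v = -3 + 14 = 11)
(35105 + (25103 + (-4 + v)*(-41))/(x + 19852))/(-31397 - 46143) = (35105 + (25103 + (-4 + 11)*(-41))/(-4171 + 19852))/(-31397 - 46143) = (35105 + (25103 + 7*(-41))/15681)/(-77540) = (35105 + (25103 - 287)*(1/15681))*(-1/77540) = (35105 + 24816*(1/15681))*(-1/77540) = (35105 + 8272/5227)*(-1/77540) = (183502107/5227)*(-1/77540) = -183502107/405301580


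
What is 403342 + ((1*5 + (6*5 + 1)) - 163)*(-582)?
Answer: 477256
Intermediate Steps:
403342 + ((1*5 + (6*5 + 1)) - 163)*(-582) = 403342 + ((5 + (30 + 1)) - 163)*(-582) = 403342 + ((5 + 31) - 163)*(-582) = 403342 + (36 - 163)*(-582) = 403342 - 127*(-582) = 403342 + 73914 = 477256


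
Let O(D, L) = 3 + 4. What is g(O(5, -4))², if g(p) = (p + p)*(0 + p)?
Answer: 9604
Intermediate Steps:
O(D, L) = 7
g(p) = 2*p² (g(p) = (2*p)*p = 2*p²)
g(O(5, -4))² = (2*7²)² = (2*49)² = 98² = 9604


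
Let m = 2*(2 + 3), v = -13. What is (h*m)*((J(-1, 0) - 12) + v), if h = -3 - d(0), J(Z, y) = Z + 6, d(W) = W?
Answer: 600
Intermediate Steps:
J(Z, y) = 6 + Z
h = -3 (h = -3 - 1*0 = -3 + 0 = -3)
m = 10 (m = 2*5 = 10)
(h*m)*((J(-1, 0) - 12) + v) = (-3*10)*(((6 - 1) - 12) - 13) = -30*((5 - 12) - 13) = -30*(-7 - 13) = -30*(-20) = 600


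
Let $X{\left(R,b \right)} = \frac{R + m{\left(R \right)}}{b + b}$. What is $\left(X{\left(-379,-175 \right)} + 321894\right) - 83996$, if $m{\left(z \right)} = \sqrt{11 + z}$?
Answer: $\frac{83264679}{350} - \frac{2 i \sqrt{23}}{175} \approx 2.379 \cdot 10^{5} - 0.05481 i$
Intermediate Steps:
$X{\left(R,b \right)} = \frac{R + \sqrt{11 + R}}{2 b}$ ($X{\left(R,b \right)} = \frac{R + \sqrt{11 + R}}{b + b} = \frac{R + \sqrt{11 + R}}{2 b}$)
$\left(X{\left(-379,-175 \right)} + 321894\right) - 83996 = \left(\frac{-379 + \sqrt{11 - 379}}{2 \left(-175\right)} + 321894\right) - 83996 = \left(\frac{1}{2} \left(- \frac{1}{175}\right) \left(-379 + \sqrt{-368}\right) + 321894\right) - 83996 = \left(\frac{1}{2} \left(- \frac{1}{175}\right) \left(-379 + 4 i \sqrt{23}\right) + 321894\right) - 83996 = \left(\left(\frac{379}{350} - \frac{2 i \sqrt{23}}{175}\right) + 321894\right) - 83996 = \left(\frac{112663279}{350} - \frac{2 i \sqrt{23}}{175}\right) - 83996 = \frac{83264679}{350} - \frac{2 i \sqrt{23}}{175}$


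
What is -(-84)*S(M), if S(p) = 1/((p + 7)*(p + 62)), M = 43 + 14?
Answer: 3/272 ≈ 0.011029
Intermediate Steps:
M = 57
S(p) = 1/((7 + p)*(62 + p))
-(-84)*S(M) = -(-84)/(434 + 57² + 69*57) = -(-84)/(434 + 3249 + 3933) = -(-84)/7616 = -1*(-3/272) = 3/272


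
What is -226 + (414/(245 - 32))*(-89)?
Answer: -28328/71 ≈ -398.99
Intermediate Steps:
-226 + (414/(245 - 32))*(-89) = -226 + (414/213)*(-89) = -226 + (414*(1/213))*(-89) = -226 + (138/71)*(-89) = -226 - 12282/71 = -28328/71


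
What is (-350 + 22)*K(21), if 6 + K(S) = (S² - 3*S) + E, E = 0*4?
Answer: -122016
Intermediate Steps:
E = 0
K(S) = -6 + S² - 3*S (K(S) = -6 + ((S² - 3*S) + 0) = -6 + (S² - 3*S) = -6 + S² - 3*S)
(-350 + 22)*K(21) = (-350 + 22)*(-6 + 21² - 3*21) = -328*(-6 + 441 - 63) = -328*372 = -122016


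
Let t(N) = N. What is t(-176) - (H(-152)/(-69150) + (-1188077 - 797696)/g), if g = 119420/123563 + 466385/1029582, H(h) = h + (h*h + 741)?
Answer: 74327371465736961161/53136805673550 ≈ 1.3988e+6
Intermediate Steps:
H(h) = 741 + h + h² (H(h) = h + (h² + 741) = h + (741 + h²) = 741 + h + h²)
g = 3842140685/2706771078 (g = 119420*(1/123563) + 466385*(1/1029582) = 119420/123563 + 466385/1029582 = 3842140685/2706771078 ≈ 1.4195)
t(-176) - (H(-152)/(-69150) + (-1188077 - 797696)/g) = -176 - ((741 - 152 + (-152)²)/(-69150) + (-1188077 - 797696)/(3842140685/2706771078)) = -176 - ((741 - 152 + 23104)*(-1/69150) - 1985773*2706771078/3842140685) = -176 - (23693*(-1/69150) - 5375032923873294/3842140685) = -176 - (-23693/69150 - 5375032923873294/3842140685) = -176 - 1*(-74336723543535505961/53136805673550) = -176 + 74336723543535505961/53136805673550 = 74327371465736961161/53136805673550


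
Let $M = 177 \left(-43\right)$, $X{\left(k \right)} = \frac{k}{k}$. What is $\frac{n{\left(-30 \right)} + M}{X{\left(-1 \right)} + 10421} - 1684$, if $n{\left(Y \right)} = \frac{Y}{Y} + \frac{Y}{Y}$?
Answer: $- \frac{17558257}{10422} \approx -1684.7$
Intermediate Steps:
$X{\left(k \right)} = 1$
$n{\left(Y \right)} = 2$ ($n{\left(Y \right)} = 1 + 1 = 2$)
$M = -7611$
$\frac{n{\left(-30 \right)} + M}{X{\left(-1 \right)} + 10421} - 1684 = \frac{2 - 7611}{1 + 10421} - 1684 = - \frac{7609}{10422} - 1684 = - \frac{17558257}{10422}$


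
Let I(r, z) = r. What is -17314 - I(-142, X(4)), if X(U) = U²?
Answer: -17172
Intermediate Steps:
-17314 - I(-142, X(4)) = -17314 - 1*(-142) = -17314 + 142 = -17172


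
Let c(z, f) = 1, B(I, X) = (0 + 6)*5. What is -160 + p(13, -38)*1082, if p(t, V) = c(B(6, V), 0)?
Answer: 922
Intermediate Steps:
B(I, X) = 30 (B(I, X) = 6*5 = 30)
p(t, V) = 1
-160 + p(13, -38)*1082 = -160 + 1*1082 = -160 + 1082 = 922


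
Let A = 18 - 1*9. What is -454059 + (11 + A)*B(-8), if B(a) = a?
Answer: -454219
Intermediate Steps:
A = 9 (A = 18 - 9 = 9)
-454059 + (11 + A)*B(-8) = -454059 + (11 + 9)*(-8) = -454059 + 20*(-8) = -454059 - 160 = -454219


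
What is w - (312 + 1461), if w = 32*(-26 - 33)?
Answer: -3661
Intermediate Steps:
w = -1888 (w = 32*(-59) = -1888)
w - (312 + 1461) = -1888 - (312 + 1461) = -1888 - 1*1773 = -1888 - 1773 = -3661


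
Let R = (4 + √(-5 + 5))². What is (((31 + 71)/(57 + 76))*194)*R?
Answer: 316608/133 ≈ 2380.5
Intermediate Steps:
R = 16 (R = (4 + √0)² = (4 + 0)² = 4² = 16)
(((31 + 71)/(57 + 76))*194)*R = (((31 + 71)/(57 + 76))*194)*16 = ((102/133)*194)*16 = (19788/133)*16 = 316608/133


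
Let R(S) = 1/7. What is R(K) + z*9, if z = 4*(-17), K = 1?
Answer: -4283/7 ≈ -611.86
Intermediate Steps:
R(S) = ⅐
z = -68
R(K) + z*9 = ⅐ - 68*9 = ⅐ - 612 = -4283/7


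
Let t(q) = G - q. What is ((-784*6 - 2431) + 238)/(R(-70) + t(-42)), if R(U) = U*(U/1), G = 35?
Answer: -2299/1659 ≈ -1.3858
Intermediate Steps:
R(U) = U² (R(U) = U*(U*1) = U*U = U²)
t(q) = 35 - q
((-784*6 - 2431) + 238)/(R(-70) + t(-42)) = ((-784*6 - 2431) + 238)/((-70)² + (35 - 1*(-42))) = ((-4704 - 2431) + 238)/(4900 + (35 + 42)) = (-7135 + 238)/(4900 + 77) = -6897/4977 = -6897*1/4977 = -2299/1659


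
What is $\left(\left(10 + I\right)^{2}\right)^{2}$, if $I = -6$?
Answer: $256$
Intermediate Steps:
$\left(\left(10 + I\right)^{2}\right)^{2} = \left(\left(10 - 6\right)^{2}\right)^{2} = \left(4^{2}\right)^{2} = 16^{2} = 256$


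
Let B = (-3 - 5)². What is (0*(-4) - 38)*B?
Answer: -2432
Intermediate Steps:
B = 64 (B = (-8)² = 64)
(0*(-4) - 38)*B = (0*(-4) - 38)*64 = (0 - 38)*64 = -38*64 = -2432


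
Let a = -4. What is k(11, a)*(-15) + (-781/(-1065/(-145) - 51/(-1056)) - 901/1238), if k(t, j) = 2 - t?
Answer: 2675245777/93430622 ≈ 28.633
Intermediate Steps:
k(11, a)*(-15) + (-781/(-1065/(-145) - 51/(-1056)) - 901/1238) = (2 - 1*11)*(-15) + (-781/(-1065/(-145) - 51/(-1056)) - 901/1238) = (2 - 11)*(-15) + (-781/(-1065*(-1/145) - 51*(-1/1056)) - 901*1/1238) = -9*(-15) + (-781/(213/29 + 17/352) - 901/1238) = 135 + (-781/75469/10208 - 901/1238) = 135 + (-781*10208/75469 - 901/1238) = 135 + (-7972448/75469 - 901/1238) = 135 - 9937888193/93430622 = 2675245777/93430622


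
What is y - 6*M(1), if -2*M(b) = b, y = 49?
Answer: 52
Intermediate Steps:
M(b) = -b/2
y - 6*M(1) = 49 - (-3) = 49 - 6*(-1/2) = 49 + 3 = 52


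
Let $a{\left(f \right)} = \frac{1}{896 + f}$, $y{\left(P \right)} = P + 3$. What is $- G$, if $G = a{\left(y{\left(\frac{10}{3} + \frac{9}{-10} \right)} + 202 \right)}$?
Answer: $- \frac{30}{33103} \approx -0.00090626$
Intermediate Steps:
$y{\left(P \right)} = 3 + P$
$G = \frac{30}{33103}$ ($G = \frac{1}{896 + \left(\left(3 + \left(\frac{10}{3} + \frac{9}{-10}\right)\right) + 202\right)} = \frac{1}{896 + \left(\left(3 + \left(10 \cdot \frac{1}{3} + 9 \left(- \frac{1}{10}\right)\right)\right) + 202\right)} = \frac{1}{896 + \left(\left(3 + \left(\frac{10}{3} - \frac{9}{10}\right)\right) + 202\right)} = \frac{1}{896 + \left(\left(3 + \frac{73}{30}\right) + 202\right)} = \frac{1}{896 + \left(\frac{163}{30} + 202\right)} = \frac{1}{896 + \frac{6223}{30}} = \frac{1}{\frac{33103}{30}} = \frac{30}{33103} \approx 0.00090626$)
$- G = \left(-1\right) \frac{30}{33103} = - \frac{30}{33103}$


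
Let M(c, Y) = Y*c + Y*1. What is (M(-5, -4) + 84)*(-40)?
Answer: -4000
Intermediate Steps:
M(c, Y) = Y + Y*c (M(c, Y) = Y*c + Y = Y + Y*c)
(M(-5, -4) + 84)*(-40) = (-4*(1 - 5) + 84)*(-40) = (-4*(-4) + 84)*(-40) = (16 + 84)*(-40) = 100*(-40) = -4000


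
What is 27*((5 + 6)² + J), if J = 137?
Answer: 6966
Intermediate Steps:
27*((5 + 6)² + J) = 27*((5 + 6)² + 137) = 27*(11² + 137) = 27*(121 + 137) = 27*258 = 6966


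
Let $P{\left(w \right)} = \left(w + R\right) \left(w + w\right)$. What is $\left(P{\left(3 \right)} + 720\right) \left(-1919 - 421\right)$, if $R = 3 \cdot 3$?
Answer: $-1853280$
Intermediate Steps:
$R = 9$
$P{\left(w \right)} = 2 w \left(9 + w\right)$ ($P{\left(w \right)} = \left(w + 9\right) \left(w + w\right) = \left(9 + w\right) 2 w = 2 w \left(9 + w\right)$)
$\left(P{\left(3 \right)} + 720\right) \left(-1919 - 421\right) = \left(2 \cdot 3 \left(9 + 3\right) + 720\right) \left(-1919 - 421\right) = \left(2 \cdot 3 \cdot 12 + 720\right) \left(-2340\right) = \left(72 + 720\right) \left(-2340\right) = 792 \left(-2340\right) = -1853280$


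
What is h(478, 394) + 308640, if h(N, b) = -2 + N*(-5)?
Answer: 306248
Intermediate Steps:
h(N, b) = -2 - 5*N
h(478, 394) + 308640 = (-2 - 5*478) + 308640 = (-2 - 2390) + 308640 = -2392 + 308640 = 306248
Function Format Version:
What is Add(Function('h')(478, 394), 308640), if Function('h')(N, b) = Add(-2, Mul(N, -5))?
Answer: 306248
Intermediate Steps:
Function('h')(N, b) = Add(-2, Mul(-5, N))
Add(Function('h')(478, 394), 308640) = Add(Add(-2, Mul(-5, 478)), 308640) = Add(Add(-2, -2390), 308640) = Add(-2392, 308640) = 306248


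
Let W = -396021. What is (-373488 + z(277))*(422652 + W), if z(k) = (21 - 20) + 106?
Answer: -9943509411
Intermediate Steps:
z(k) = 107 (z(k) = 1 + 106 = 107)
(-373488 + z(277))*(422652 + W) = (-373488 + 107)*(422652 - 396021) = -373381*26631 = -9943509411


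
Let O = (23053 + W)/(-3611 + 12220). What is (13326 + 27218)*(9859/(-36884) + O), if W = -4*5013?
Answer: 261638064408/79383589 ≈ 3295.9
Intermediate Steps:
W = -20052
O = 3001/8609 (O = (23053 - 20052)/(-3611 + 12220) = 3001/8609 ≈ 0.34859)
(13326 + 27218)*(9859/(-36884) + O) = (13326 + 27218)*(9859/(-36884) + 3001/8609) = 40544*(9859*(-1/36884) + 3001/8609) = 40544*(-9859/36884 + 3001/8609) = 40544*(25812753/317534356) = 261638064408/79383589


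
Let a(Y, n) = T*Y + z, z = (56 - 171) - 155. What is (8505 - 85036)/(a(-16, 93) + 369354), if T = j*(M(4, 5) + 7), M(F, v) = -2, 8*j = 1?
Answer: -76531/369074 ≈ -0.20736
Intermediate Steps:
j = ⅛ (j = (⅛)*1 = ⅛ ≈ 0.12500)
z = -270 (z = -115 - 155 = -270)
T = 5/8 (T = (-2 + 7)/8 = (⅛)*5 = 5/8 ≈ 0.62500)
a(Y, n) = -270 + 5*Y/8 (a(Y, n) = 5*Y/8 - 270 = -270 + 5*Y/8)
(8505 - 85036)/(a(-16, 93) + 369354) = (8505 - 85036)/((-270 + (5/8)*(-16)) + 369354) = -76531/((-270 - 10) + 369354) = -76531/(-280 + 369354) = -76531/369074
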